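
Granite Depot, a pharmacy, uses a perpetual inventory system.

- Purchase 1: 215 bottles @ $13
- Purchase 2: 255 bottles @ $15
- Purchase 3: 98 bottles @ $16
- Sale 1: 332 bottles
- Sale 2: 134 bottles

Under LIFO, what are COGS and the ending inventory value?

COGS = $6,862; ending inventory = $1,326

Sale 1 (332) [LIFO — newest first]: 98 @ $16 + 234 @ $15 = $5,078
Sale 2 (134) [LIFO — newest first]: 21 @ $15 + 113 @ $13 = $1,784
Total COGS = $5,078 + $1,784 = $6,862
Ending inventory: 102 @ $13 = $1,326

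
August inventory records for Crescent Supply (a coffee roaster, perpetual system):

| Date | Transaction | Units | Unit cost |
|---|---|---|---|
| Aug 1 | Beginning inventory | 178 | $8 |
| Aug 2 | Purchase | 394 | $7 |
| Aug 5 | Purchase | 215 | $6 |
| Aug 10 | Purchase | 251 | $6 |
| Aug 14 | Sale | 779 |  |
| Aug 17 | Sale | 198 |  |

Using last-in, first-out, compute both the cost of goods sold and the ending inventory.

Aug 14, 779 sold [LIFO — newest first]: 251 @ $6 + 215 @ $6 + 313 @ $7 = $4,987
Aug 17, 198 sold [LIFO — newest first]: 81 @ $7 + 117 @ $8 = $1,503
Total COGS = $4,987 + $1,503 = $6,490
Ending inventory: 61 @ $8 = $488

COGS = $6,490; ending inventory = $488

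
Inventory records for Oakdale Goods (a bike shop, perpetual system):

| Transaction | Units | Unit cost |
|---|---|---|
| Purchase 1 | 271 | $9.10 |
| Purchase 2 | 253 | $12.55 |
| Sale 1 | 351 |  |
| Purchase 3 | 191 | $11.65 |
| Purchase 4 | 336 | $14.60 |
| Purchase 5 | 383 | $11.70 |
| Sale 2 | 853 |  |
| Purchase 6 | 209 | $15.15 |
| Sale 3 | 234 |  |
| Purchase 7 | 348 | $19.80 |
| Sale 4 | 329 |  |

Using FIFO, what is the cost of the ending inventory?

Ending inventory = $4,435.20

Sale 1 (351) [FIFO — oldest first]: 271 @ $9.10 + 80 @ $12.55 = $3,470.10
Sale 2 (853) [FIFO — oldest first]: 173 @ $12.55 + 191 @ $11.65 + 336 @ $14.60 + 153 @ $11.70 = $11,092.00
Sale 3 (234) [FIFO — oldest first]: 230 @ $11.70 + 4 @ $15.15 = $2,751.60
Sale 4 (329) [FIFO — oldest first]: 205 @ $15.15 + 124 @ $19.80 = $5,560.95
Total COGS = $3,470.10 + $11,092.00 + $2,751.60 + $5,560.95 = $22,874.65
Ending inventory: 224 @ $19.80 = $4,435.20
Check: goods available $27,309.85 = COGS $22,874.65 + ending $4,435.20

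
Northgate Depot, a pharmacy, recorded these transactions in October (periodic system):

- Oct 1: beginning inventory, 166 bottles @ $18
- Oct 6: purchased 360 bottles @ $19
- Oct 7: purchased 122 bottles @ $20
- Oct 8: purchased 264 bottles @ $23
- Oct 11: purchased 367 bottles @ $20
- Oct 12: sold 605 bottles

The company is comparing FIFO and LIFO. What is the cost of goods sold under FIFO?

FIFO COGS: 166 @ $18 + 360 @ $19 + 79 @ $20 = $11,408
LIFO COGS: 367 @ $20 + 238 @ $23 = $12,814

COGS = $11,408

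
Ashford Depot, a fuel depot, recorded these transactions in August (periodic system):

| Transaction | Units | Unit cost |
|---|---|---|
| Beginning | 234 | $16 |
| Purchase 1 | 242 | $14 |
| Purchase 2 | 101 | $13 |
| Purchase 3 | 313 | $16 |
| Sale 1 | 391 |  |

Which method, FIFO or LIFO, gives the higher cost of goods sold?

LIFO

FIFO COGS: 234 @ $16 + 157 @ $14 = $5,942
LIFO COGS: 313 @ $16 + 78 @ $13 = $6,022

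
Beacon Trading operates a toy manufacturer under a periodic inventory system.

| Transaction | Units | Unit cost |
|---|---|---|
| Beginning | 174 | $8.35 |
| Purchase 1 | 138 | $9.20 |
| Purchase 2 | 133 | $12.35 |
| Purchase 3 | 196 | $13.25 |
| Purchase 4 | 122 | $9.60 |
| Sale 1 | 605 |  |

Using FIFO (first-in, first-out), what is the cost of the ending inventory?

Sale 1 (605) [FIFO — oldest first]: 174 @ $8.35 + 138 @ $9.20 + 133 @ $12.35 + 160 @ $13.25 = $6,485.05
Ending inventory: 36 @ $13.25 + 122 @ $9.60 = $1,648.20

Ending inventory = $1,648.20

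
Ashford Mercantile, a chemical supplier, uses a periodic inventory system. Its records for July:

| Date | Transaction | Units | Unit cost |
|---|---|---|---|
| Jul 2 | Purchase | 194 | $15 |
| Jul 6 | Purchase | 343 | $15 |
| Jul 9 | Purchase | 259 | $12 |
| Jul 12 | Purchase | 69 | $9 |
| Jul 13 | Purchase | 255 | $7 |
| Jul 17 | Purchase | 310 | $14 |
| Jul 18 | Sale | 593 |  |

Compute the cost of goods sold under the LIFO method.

COGS = $6,377

Jul 18, 593 sold [LIFO — newest first]: 310 @ $14 + 255 @ $7 + 28 @ $9 = $6,377
Ending inventory: 194 @ $15 + 343 @ $15 + 259 @ $12 + 41 @ $9 = $11,532
Check: goods available $17,909 = COGS $6,377 + ending $11,532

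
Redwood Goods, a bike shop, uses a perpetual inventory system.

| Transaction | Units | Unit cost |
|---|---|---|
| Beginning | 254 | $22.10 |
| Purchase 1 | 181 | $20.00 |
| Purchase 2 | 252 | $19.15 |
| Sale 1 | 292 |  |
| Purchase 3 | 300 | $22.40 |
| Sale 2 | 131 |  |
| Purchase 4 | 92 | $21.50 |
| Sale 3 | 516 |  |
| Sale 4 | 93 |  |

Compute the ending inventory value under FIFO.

Ending inventory = $1,010.50

Sale 1 (292) [FIFO — oldest first]: 254 @ $22.10 + 38 @ $20.00 = $6,373.40
Sale 2 (131) [FIFO — oldest first]: 131 @ $20.00 = $2,620.00
Sale 3 (516) [FIFO — oldest first]: 12 @ $20.00 + 252 @ $19.15 + 252 @ $22.40 = $10,710.60
Sale 4 (93) [FIFO — oldest first]: 48 @ $22.40 + 45 @ $21.50 = $2,042.70
Total COGS = $6,373.40 + $2,620.00 + $10,710.60 + $2,042.70 = $21,746.70
Ending inventory: 47 @ $21.50 = $1,010.50
Check: goods available $22,757.20 = COGS $21,746.70 + ending $1,010.50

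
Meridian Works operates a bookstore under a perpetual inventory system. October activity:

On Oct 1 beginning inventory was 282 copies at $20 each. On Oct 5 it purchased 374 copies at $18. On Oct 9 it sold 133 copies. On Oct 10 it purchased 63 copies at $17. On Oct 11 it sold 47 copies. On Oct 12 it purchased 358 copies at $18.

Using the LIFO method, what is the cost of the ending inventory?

Ending inventory = $16,694

Oct 9, 133 sold [LIFO — newest first]: 133 @ $18 = $2,394
Oct 11, 47 sold [LIFO — newest first]: 47 @ $17 = $799
Total COGS = $2,394 + $799 = $3,193
Ending inventory: 282 @ $20 + 241 @ $18 + 16 @ $17 + 358 @ $18 = $16,694
Check: goods available $19,887 = COGS $3,193 + ending $16,694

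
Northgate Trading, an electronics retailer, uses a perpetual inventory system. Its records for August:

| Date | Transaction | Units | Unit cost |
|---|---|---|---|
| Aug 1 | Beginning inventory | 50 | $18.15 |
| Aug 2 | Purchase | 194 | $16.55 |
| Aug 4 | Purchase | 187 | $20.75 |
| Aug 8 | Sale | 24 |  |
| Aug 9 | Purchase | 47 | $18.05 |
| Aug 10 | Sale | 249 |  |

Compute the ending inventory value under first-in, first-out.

Ending inventory = $4,126.85

Aug 8, 24 sold [FIFO — oldest first]: 24 @ $18.15 = $435.60
Aug 10, 249 sold [FIFO — oldest first]: 26 @ $18.15 + 194 @ $16.55 + 29 @ $20.75 = $4,284.35
Total COGS = $435.60 + $4,284.35 = $4,719.95
Ending inventory: 158 @ $20.75 + 47 @ $18.05 = $4,126.85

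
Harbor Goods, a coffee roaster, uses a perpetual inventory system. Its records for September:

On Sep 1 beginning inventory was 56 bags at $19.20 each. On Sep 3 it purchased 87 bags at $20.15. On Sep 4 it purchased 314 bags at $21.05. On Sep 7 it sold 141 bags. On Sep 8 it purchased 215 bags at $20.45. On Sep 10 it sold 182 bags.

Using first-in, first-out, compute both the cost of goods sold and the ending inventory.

COGS = $6,617.25; ending inventory = $7,217.45

Sep 7, 141 sold [FIFO — oldest first]: 56 @ $19.20 + 85 @ $20.15 = $2,787.95
Sep 10, 182 sold [FIFO — oldest first]: 2 @ $20.15 + 180 @ $21.05 = $3,829.30
Total COGS = $2,787.95 + $3,829.30 = $6,617.25
Ending inventory: 134 @ $21.05 + 215 @ $20.45 = $7,217.45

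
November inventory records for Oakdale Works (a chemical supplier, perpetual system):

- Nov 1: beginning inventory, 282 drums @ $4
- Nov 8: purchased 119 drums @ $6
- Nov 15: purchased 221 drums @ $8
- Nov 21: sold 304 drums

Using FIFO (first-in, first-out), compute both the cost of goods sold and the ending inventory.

COGS = $1,260; ending inventory = $2,350

Nov 21, 304 sold [FIFO — oldest first]: 282 @ $4 + 22 @ $6 = $1,260
Ending inventory: 97 @ $6 + 221 @ $8 = $2,350
Check: goods available $3,610 = COGS $1,260 + ending $2,350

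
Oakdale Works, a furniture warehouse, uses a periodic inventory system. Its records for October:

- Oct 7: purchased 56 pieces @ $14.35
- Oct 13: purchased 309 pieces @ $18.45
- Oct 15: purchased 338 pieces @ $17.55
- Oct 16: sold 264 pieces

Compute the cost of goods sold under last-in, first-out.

COGS = $4,633.20

Oct 16, 264 sold [LIFO — newest first]: 264 @ $17.55 = $4,633.20
Ending inventory: 56 @ $14.35 + 309 @ $18.45 + 74 @ $17.55 = $7,803.35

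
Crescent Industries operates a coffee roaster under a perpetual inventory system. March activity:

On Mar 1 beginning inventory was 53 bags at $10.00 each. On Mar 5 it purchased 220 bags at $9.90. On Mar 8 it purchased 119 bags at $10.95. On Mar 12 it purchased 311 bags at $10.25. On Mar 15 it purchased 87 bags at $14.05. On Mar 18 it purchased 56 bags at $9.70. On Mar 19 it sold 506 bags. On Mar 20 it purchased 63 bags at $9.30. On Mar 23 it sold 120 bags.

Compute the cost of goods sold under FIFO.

COGS = $6,409.55

Mar 19, 506 sold [FIFO — oldest first]: 53 @ $10.00 + 220 @ $9.90 + 119 @ $10.95 + 114 @ $10.25 = $5,179.55
Mar 23, 120 sold [FIFO — oldest first]: 120 @ $10.25 = $1,230.00
Total COGS = $5,179.55 + $1,230.00 = $6,409.55
Ending inventory: 77 @ $10.25 + 87 @ $14.05 + 56 @ $9.70 + 63 @ $9.30 = $3,140.70
Check: goods available $9,550.25 = COGS $6,409.55 + ending $3,140.70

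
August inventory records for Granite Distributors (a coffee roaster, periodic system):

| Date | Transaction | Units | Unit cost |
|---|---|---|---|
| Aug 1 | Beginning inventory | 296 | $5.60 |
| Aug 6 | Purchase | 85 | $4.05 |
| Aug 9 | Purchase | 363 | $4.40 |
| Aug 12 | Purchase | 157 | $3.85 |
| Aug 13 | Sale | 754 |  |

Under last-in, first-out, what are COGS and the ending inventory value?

Aug 13, 754 sold [LIFO — newest first]: 157 @ $3.85 + 363 @ $4.40 + 85 @ $4.05 + 149 @ $5.60 = $3,380.30
Ending inventory: 147 @ $5.60 = $823.20
Check: goods available $4,203.50 = COGS $3,380.30 + ending $823.20

COGS = $3,380.30; ending inventory = $823.20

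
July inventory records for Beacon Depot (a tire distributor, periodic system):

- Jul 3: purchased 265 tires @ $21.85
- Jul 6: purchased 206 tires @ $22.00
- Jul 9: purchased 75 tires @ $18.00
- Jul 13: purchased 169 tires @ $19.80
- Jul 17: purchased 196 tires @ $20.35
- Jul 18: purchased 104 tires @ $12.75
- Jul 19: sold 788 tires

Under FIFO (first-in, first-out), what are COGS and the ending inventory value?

COGS = $16,504.00; ending inventory = $3,829.05

Jul 19, 788 sold [FIFO — oldest first]: 265 @ $21.85 + 206 @ $22.00 + 75 @ $18.00 + 169 @ $19.80 + 73 @ $20.35 = $16,504.00
Ending inventory: 123 @ $20.35 + 104 @ $12.75 = $3,829.05
Check: goods available $20,333.05 = COGS $16,504.00 + ending $3,829.05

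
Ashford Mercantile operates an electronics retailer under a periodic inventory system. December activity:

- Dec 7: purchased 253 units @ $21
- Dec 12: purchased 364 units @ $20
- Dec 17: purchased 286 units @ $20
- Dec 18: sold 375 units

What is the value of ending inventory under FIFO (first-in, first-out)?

Dec 18, 375 sold [FIFO — oldest first]: 253 @ $21 + 122 @ $20 = $7,753
Ending inventory: 242 @ $20 + 286 @ $20 = $10,560

Ending inventory = $10,560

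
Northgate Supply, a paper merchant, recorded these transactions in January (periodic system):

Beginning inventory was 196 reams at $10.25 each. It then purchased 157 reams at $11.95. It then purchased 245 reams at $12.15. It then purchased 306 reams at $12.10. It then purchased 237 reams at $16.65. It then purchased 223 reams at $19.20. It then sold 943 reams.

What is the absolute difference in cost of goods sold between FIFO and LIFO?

FIFO COGS: 196 @ $10.25 + 157 @ $11.95 + 245 @ $12.15 + 306 @ $12.10 + 39 @ $16.65 = $11,213.85
LIFO COGS: 223 @ $19.20 + 237 @ $16.65 + 306 @ $12.10 + 177 @ $12.15 = $14,080.80
Difference = |$11,213.85 − $14,080.80| = $2,866.95

$2,866.95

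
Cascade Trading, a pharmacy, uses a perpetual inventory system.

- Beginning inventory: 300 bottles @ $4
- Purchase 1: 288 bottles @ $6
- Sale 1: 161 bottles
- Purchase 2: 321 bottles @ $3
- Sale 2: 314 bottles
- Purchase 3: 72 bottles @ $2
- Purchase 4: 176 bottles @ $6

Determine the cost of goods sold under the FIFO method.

COGS = $2,250

Sale 1 (161) [FIFO — oldest first]: 161 @ $4 = $644
Sale 2 (314) [FIFO — oldest first]: 139 @ $4 + 175 @ $6 = $1,606
Total COGS = $644 + $1,606 = $2,250
Ending inventory: 113 @ $6 + 321 @ $3 + 72 @ $2 + 176 @ $6 = $2,841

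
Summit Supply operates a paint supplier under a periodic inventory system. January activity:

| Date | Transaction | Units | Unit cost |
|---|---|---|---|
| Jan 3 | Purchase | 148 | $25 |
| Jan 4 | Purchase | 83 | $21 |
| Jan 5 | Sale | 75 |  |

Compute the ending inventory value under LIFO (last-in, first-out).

Ending inventory = $3,868

Jan 5, 75 sold [LIFO — newest first]: 75 @ $21 = $1,575
Ending inventory: 148 @ $25 + 8 @ $21 = $3,868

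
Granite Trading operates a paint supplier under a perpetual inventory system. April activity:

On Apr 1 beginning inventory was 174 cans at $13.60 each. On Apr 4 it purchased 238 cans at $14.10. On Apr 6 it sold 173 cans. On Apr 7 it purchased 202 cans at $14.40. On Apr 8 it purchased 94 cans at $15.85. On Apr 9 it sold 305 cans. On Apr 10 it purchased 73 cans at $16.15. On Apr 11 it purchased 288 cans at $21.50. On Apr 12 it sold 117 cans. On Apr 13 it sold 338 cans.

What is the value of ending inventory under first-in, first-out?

Ending inventory = $2,924.00

Apr 6, 173 sold [FIFO — oldest first]: 173 @ $13.60 = $2,352.80
Apr 9, 305 sold [FIFO — oldest first]: 1 @ $13.60 + 238 @ $14.10 + 66 @ $14.40 = $4,319.80
Apr 12, 117 sold [FIFO — oldest first]: 117 @ $14.40 = $1,684.80
Apr 13, 338 sold [FIFO — oldest first]: 19 @ $14.40 + 94 @ $15.85 + 73 @ $16.15 + 152 @ $21.50 = $6,210.45
Total COGS = $2,352.80 + $4,319.80 + $1,684.80 + $6,210.45 = $14,567.85
Ending inventory: 136 @ $21.50 = $2,924.00
Check: goods available $17,491.85 = COGS $14,567.85 + ending $2,924.00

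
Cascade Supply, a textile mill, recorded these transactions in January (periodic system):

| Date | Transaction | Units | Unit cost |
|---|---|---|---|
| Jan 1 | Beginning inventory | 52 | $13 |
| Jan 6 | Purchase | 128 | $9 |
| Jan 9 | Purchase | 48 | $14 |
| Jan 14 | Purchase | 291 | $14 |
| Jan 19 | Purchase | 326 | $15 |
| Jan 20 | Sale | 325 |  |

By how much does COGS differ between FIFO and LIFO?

$1,017

FIFO COGS: 52 @ $13 + 128 @ $9 + 48 @ $14 + 97 @ $14 = $3,858
LIFO COGS: 325 @ $15 = $4,875
Difference = |$3,858 − $4,875| = $1,017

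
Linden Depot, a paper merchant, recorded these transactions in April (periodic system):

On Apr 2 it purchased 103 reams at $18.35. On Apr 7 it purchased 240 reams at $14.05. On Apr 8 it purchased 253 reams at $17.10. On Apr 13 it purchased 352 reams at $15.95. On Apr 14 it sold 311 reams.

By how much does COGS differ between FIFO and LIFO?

$148.00

FIFO COGS: 103 @ $18.35 + 208 @ $14.05 = $4,812.45
LIFO COGS: 311 @ $15.95 = $4,960.45
Difference = |$4,812.45 − $4,960.45| = $148.00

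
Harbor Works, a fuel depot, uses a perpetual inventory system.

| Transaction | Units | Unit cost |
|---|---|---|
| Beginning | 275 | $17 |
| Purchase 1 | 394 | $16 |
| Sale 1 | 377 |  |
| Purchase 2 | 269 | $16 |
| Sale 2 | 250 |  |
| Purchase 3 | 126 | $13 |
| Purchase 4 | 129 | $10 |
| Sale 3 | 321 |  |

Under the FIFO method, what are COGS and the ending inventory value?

COGS = $15,413; ending inventory = $2,798

Sale 1 (377) [FIFO — oldest first]: 275 @ $17 + 102 @ $16 = $6,307
Sale 2 (250) [FIFO — oldest first]: 250 @ $16 = $4,000
Sale 3 (321) [FIFO — oldest first]: 42 @ $16 + 269 @ $16 + 10 @ $13 = $5,106
Total COGS = $6,307 + $4,000 + $5,106 = $15,413
Ending inventory: 116 @ $13 + 129 @ $10 = $2,798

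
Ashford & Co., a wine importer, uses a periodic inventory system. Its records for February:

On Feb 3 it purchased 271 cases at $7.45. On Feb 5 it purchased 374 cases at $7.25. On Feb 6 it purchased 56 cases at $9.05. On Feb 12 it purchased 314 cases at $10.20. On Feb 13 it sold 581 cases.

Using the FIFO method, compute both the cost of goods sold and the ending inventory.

COGS = $4,266.45; ending inventory = $4,173.60

Feb 13, 581 sold [FIFO — oldest first]: 271 @ $7.45 + 310 @ $7.25 = $4,266.45
Ending inventory: 64 @ $7.25 + 56 @ $9.05 + 314 @ $10.20 = $4,173.60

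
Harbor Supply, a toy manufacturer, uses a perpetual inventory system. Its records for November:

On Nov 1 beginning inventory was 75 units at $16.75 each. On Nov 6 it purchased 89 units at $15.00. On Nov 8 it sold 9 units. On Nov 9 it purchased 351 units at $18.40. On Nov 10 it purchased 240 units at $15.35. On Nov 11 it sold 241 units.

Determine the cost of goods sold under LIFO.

Nov 8, 9 sold [LIFO — newest first]: 9 @ $15.00 = $135.00
Nov 11, 241 sold [LIFO — newest first]: 240 @ $15.35 + 1 @ $18.40 = $3,702.40
Total COGS = $135.00 + $3,702.40 = $3,837.40
Ending inventory: 75 @ $16.75 + 80 @ $15.00 + 350 @ $18.40 = $8,896.25
Check: goods available $12,733.65 = COGS $3,837.40 + ending $8,896.25

COGS = $3,837.40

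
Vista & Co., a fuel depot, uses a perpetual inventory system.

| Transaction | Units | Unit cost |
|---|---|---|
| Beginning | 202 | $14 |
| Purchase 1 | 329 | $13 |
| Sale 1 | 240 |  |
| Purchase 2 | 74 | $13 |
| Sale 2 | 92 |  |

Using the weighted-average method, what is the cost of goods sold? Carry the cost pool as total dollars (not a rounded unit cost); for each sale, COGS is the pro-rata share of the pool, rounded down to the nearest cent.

After Beginning: 202 on hand, pool $2,828.00 (≈ $14.0000 each)
After Purchase 1: 531 on hand, pool $7,105.00 (≈ $13.3804 each)
Sale 1, sell 240: 240/531 × $7,105.00 → $3,211.29
After Purchase 2: 365 on hand, pool $4,855.71 (≈ $13.3033 each)
Sale 2, sell 92: 92/365 × $4,855.71 → $1,223.90
Total COGS = $3,211.29 + $1,223.90 = $4,435.19
Ending inventory (cost pool remaining) = $3,631.81

COGS = $4,435.19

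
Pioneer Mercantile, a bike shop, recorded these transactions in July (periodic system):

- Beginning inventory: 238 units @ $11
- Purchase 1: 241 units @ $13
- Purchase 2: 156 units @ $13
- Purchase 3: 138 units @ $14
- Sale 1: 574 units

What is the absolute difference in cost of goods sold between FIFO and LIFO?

$536

FIFO COGS: 238 @ $11 + 241 @ $13 + 95 @ $13 = $6,986
LIFO COGS: 138 @ $14 + 156 @ $13 + 241 @ $13 + 39 @ $11 = $7,522
Difference = |$6,986 − $7,522| = $536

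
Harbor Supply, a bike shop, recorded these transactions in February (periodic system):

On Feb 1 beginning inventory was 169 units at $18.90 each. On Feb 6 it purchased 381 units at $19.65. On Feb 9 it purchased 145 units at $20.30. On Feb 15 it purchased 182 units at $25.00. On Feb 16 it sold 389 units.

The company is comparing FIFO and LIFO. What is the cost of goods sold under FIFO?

FIFO COGS: 169 @ $18.90 + 220 @ $19.65 = $7,517.10
LIFO COGS: 182 @ $25.00 + 145 @ $20.30 + 62 @ $19.65 = $8,711.80

COGS = $7,517.10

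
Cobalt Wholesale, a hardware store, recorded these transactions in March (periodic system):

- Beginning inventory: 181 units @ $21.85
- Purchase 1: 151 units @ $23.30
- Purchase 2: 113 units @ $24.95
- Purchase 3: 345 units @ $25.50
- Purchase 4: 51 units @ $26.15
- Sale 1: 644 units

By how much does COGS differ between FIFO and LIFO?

$729.00

FIFO COGS: 181 @ $21.85 + 151 @ $23.30 + 113 @ $24.95 + 199 @ $25.50 = $15,367.00
LIFO COGS: 51 @ $26.15 + 345 @ $25.50 + 113 @ $24.95 + 135 @ $23.30 = $16,096.00
Difference = |$15,367.00 − $16,096.00| = $729.00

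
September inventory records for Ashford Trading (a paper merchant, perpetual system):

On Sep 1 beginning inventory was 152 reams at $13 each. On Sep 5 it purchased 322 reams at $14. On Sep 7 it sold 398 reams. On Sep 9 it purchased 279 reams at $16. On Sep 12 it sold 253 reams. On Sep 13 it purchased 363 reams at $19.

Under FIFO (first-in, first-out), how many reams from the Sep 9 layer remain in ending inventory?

102

Sep 7, 398 sold [FIFO — oldest first]: 152 @ $13 + 246 @ $14 = $5,420
Sep 12, 253 sold [FIFO — oldest first]: 76 @ $14 + 177 @ $16 = $3,896
Total COGS = $5,420 + $3,896 = $9,316
Ending inventory: 102 @ $16 + 363 @ $19 = $8,529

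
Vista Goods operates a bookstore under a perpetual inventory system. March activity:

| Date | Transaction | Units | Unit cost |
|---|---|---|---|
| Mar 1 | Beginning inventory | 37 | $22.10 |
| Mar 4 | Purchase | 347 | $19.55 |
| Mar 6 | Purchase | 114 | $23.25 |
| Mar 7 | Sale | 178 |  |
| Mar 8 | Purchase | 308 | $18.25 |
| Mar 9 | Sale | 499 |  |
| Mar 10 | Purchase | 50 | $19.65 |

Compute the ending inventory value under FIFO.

Mar 7, 178 sold [FIFO — oldest first]: 37 @ $22.10 + 141 @ $19.55 = $3,574.25
Mar 9, 499 sold [FIFO — oldest first]: 206 @ $19.55 + 114 @ $23.25 + 179 @ $18.25 = $9,944.55
Total COGS = $3,574.25 + $9,944.55 = $13,518.80
Ending inventory: 129 @ $18.25 + 50 @ $19.65 = $3,336.75

Ending inventory = $3,336.75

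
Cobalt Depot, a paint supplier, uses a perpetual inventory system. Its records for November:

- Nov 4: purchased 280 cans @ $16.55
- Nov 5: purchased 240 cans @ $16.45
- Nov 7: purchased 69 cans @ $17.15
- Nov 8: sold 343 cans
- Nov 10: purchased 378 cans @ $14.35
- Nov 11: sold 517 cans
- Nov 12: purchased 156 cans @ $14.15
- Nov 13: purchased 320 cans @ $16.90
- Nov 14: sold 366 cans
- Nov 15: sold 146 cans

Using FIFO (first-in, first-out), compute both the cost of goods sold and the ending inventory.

COGS = $21,605.15; ending inventory = $1,199.90

Nov 8, 343 sold [FIFO — oldest first]: 280 @ $16.55 + 63 @ $16.45 = $5,670.35
Nov 11, 517 sold [FIFO — oldest first]: 177 @ $16.45 + 69 @ $17.15 + 271 @ $14.35 = $7,983.85
Nov 14, 366 sold [FIFO — oldest first]: 107 @ $14.35 + 156 @ $14.15 + 103 @ $16.90 = $5,483.55
Nov 15, 146 sold [FIFO — oldest first]: 146 @ $16.90 = $2,467.40
Total COGS = $5,670.35 + $7,983.85 + $5,483.55 + $2,467.40 = $21,605.15
Ending inventory: 71 @ $16.90 = $1,199.90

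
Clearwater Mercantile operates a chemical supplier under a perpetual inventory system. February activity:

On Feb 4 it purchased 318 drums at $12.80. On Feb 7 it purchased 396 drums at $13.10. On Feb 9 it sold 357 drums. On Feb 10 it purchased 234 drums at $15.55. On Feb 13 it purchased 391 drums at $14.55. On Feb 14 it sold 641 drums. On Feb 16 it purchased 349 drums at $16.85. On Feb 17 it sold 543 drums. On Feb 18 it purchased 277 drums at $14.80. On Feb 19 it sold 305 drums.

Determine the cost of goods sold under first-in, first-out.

COGS = $26,804.80

Feb 9, 357 sold [FIFO — oldest first]: 318 @ $12.80 + 39 @ $13.10 = $4,581.30
Feb 14, 641 sold [FIFO — oldest first]: 357 @ $13.10 + 234 @ $15.55 + 50 @ $14.55 = $9,042.90
Feb 17, 543 sold [FIFO — oldest first]: 341 @ $14.55 + 202 @ $16.85 = $8,365.25
Feb 19, 305 sold [FIFO — oldest first]: 147 @ $16.85 + 158 @ $14.80 = $4,815.35
Total COGS = $4,581.30 + $9,042.90 + $8,365.25 + $4,815.35 = $26,804.80
Ending inventory: 119 @ $14.80 = $1,761.20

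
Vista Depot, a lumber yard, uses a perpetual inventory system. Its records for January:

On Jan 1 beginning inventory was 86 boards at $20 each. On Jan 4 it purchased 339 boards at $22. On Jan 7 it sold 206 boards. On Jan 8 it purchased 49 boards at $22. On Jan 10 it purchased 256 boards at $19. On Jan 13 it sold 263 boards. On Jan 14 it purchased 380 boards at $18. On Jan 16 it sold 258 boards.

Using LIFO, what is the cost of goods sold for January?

COGS = $14,194

Jan 7, 206 sold [LIFO — newest first]: 206 @ $22 = $4,532
Jan 13, 263 sold [LIFO — newest first]: 256 @ $19 + 7 @ $22 = $5,018
Jan 16, 258 sold [LIFO — newest first]: 258 @ $18 = $4,644
Total COGS = $4,532 + $5,018 + $4,644 = $14,194
Ending inventory: 86 @ $20 + 133 @ $22 + 42 @ $22 + 122 @ $18 = $7,766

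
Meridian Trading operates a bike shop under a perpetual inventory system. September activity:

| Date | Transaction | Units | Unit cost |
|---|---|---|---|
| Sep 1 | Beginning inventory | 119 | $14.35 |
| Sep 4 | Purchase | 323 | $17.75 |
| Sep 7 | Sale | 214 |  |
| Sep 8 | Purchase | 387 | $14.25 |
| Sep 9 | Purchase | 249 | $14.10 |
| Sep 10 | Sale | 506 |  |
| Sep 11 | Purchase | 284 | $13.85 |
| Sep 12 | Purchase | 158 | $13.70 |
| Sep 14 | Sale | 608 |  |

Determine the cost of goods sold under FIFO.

Sep 7, 214 sold [FIFO — oldest first]: 119 @ $14.35 + 95 @ $17.75 = $3,393.90
Sep 10, 506 sold [FIFO — oldest first]: 228 @ $17.75 + 278 @ $14.25 = $8,008.50
Sep 14, 608 sold [FIFO — oldest first]: 109 @ $14.25 + 249 @ $14.10 + 250 @ $13.85 = $8,526.65
Total COGS = $3,393.90 + $8,008.50 + $8,526.65 = $19,929.05
Ending inventory: 34 @ $13.85 + 158 @ $13.70 = $2,635.50
Check: goods available $22,564.55 = COGS $19,929.05 + ending $2,635.50

COGS = $19,929.05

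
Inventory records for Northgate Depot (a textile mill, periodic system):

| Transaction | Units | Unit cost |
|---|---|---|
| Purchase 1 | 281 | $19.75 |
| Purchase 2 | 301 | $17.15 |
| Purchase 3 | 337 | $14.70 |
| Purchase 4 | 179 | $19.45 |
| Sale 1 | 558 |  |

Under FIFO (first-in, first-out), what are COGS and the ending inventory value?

COGS = $10,300.30; ending inventory = $8,847.05

Sale 1 (558) [FIFO — oldest first]: 281 @ $19.75 + 277 @ $17.15 = $10,300.30
Ending inventory: 24 @ $17.15 + 337 @ $14.70 + 179 @ $19.45 = $8,847.05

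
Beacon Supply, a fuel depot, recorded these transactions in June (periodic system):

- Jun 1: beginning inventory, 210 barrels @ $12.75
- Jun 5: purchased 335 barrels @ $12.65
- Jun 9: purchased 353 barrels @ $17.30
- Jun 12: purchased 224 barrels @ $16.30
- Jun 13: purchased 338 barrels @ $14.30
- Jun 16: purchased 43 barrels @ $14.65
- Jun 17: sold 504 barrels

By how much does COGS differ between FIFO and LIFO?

$1,071.65

FIFO COGS: 210 @ $12.75 + 294 @ $12.65 = $6,396.60
LIFO COGS: 43 @ $14.65 + 338 @ $14.30 + 123 @ $16.30 = $7,468.25
Difference = |$6,396.60 − $7,468.25| = $1,071.65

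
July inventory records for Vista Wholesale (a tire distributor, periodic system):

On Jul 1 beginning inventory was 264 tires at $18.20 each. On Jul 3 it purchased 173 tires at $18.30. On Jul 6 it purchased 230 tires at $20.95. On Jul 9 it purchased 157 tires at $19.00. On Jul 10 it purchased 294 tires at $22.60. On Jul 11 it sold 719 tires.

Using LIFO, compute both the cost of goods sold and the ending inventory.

Jul 11, 719 sold [LIFO — newest first]: 294 @ $22.60 + 157 @ $19.00 + 230 @ $20.95 + 38 @ $18.30 = $15,141.30
Ending inventory: 264 @ $18.20 + 135 @ $18.30 = $7,275.30

COGS = $15,141.30; ending inventory = $7,275.30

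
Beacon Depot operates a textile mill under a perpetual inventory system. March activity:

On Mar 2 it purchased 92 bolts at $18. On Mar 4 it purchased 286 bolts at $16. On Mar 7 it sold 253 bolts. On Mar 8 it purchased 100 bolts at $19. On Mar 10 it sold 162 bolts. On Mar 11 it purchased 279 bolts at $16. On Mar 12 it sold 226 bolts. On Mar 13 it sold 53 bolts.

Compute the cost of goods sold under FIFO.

Mar 7, 253 sold [FIFO — oldest first]: 92 @ $18 + 161 @ $16 = $4,232
Mar 10, 162 sold [FIFO — oldest first]: 125 @ $16 + 37 @ $19 = $2,703
Mar 12, 226 sold [FIFO — oldest first]: 63 @ $19 + 163 @ $16 = $3,805
Mar 13, 53 sold [FIFO — oldest first]: 53 @ $16 = $848
Total COGS = $4,232 + $2,703 + $3,805 + $848 = $11,588
Ending inventory: 63 @ $16 = $1,008

COGS = $11,588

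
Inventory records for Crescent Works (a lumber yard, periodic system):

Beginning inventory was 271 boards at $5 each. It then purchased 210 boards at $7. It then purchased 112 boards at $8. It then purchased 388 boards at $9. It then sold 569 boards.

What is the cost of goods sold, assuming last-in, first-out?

COGS = $4,871

Sale 1 (569) [LIFO — newest first]: 388 @ $9 + 112 @ $8 + 69 @ $7 = $4,871
Ending inventory: 271 @ $5 + 141 @ $7 = $2,342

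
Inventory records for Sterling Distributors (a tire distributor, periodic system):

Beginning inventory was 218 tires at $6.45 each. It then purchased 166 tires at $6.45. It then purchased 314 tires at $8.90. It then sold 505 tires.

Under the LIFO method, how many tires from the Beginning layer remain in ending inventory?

Sale 1 (505) [LIFO — newest first]: 314 @ $8.90 + 166 @ $6.45 + 25 @ $6.45 = $4,026.55
Ending inventory: 193 @ $6.45 = $1,244.85
Check: goods available $5,271.40 = COGS $4,026.55 + ending $1,244.85

193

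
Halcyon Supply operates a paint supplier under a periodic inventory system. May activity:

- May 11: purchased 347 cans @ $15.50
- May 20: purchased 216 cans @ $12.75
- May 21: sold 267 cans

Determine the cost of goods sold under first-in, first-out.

May 21, 267 sold [FIFO — oldest first]: 267 @ $15.50 = $4,138.50
Ending inventory: 80 @ $15.50 + 216 @ $12.75 = $3,994.00

COGS = $4,138.50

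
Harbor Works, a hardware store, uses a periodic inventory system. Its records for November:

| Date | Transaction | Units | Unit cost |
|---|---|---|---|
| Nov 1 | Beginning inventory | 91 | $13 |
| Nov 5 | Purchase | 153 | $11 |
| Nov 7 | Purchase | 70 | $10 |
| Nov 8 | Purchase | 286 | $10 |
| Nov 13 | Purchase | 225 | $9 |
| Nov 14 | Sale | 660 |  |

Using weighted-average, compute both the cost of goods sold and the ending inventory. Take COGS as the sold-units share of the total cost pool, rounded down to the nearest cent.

Nov 14, sell 660: 660/825 × $8,451.00 → $6,760.80
Ending inventory (cost pool remaining) = $1,690.20

COGS = $6,760.80; ending inventory = $1,690.20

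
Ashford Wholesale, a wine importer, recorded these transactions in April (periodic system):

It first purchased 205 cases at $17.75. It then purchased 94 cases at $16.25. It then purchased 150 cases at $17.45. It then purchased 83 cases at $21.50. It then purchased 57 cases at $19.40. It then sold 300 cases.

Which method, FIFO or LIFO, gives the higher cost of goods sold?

FIFO COGS: 205 @ $17.75 + 94 @ $16.25 + 1 @ $17.45 = $5,183.70
LIFO COGS: 57 @ $19.40 + 83 @ $21.50 + 150 @ $17.45 + 10 @ $16.25 = $5,670.30

LIFO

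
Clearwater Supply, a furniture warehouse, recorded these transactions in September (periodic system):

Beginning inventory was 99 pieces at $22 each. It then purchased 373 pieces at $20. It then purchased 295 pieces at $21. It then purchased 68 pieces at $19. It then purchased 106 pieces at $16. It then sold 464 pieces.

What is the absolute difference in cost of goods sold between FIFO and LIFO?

FIFO COGS: 99 @ $22 + 365 @ $20 = $9,478
LIFO COGS: 106 @ $16 + 68 @ $19 + 290 @ $21 = $9,078
Difference = |$9,478 − $9,078| = $400

$400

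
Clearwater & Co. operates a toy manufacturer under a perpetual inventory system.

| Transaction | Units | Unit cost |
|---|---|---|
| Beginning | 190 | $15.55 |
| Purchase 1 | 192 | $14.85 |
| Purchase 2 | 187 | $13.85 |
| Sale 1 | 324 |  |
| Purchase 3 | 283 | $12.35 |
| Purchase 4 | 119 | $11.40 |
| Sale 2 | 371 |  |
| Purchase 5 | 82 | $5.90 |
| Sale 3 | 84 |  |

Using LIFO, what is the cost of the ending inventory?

Sale 1 (324) [LIFO — newest first]: 187 @ $13.85 + 137 @ $14.85 = $4,624.40
Sale 2 (371) [LIFO — newest first]: 119 @ $11.40 + 252 @ $12.35 = $4,468.80
Sale 3 (84) [LIFO — newest first]: 82 @ $5.90 + 2 @ $12.35 = $508.50
Total COGS = $4,624.40 + $4,468.80 + $508.50 = $9,601.70
Ending inventory: 190 @ $15.55 + 55 @ $14.85 + 29 @ $12.35 = $4,129.40

Ending inventory = $4,129.40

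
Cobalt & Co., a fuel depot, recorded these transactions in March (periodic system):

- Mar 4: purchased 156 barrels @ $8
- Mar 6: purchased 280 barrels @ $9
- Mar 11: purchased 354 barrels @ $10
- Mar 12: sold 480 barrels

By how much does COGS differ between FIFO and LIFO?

FIFO COGS: 156 @ $8 + 280 @ $9 + 44 @ $10 = $4,208
LIFO COGS: 354 @ $10 + 126 @ $9 = $4,674
Difference = |$4,208 − $4,674| = $466

$466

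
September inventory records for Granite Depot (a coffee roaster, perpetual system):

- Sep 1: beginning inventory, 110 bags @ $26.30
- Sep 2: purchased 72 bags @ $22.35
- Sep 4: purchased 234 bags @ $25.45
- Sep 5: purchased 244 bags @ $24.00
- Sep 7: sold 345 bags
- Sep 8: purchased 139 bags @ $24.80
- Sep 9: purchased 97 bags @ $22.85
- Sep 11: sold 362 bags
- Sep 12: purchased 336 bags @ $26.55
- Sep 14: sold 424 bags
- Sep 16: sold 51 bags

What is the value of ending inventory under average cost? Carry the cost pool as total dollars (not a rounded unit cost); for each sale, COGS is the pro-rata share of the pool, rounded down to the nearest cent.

Ending inventory = $1,288.98

After Sep 1: 110 on hand, pool $2,893.00 (≈ $26.3000 each)
After Sep 2: 182 on hand, pool $4,502.20 (≈ $24.7374 each)
After Sep 4: 416 on hand, pool $10,457.50 (≈ $25.1382 each)
After Sep 5: 660 on hand, pool $16,313.50 (≈ $24.7174 each)
Sep 7, sell 345: 345/660 × $16,313.50 → $8,527.51
After Sep 8: 454 on hand, pool $11,233.19 (≈ $24.7427 each)
After Sep 9: 551 on hand, pool $13,449.64 (≈ $24.4095 each)
Sep 11, sell 362: 362/551 × $13,449.64 → $8,836.24
After Sep 12: 525 on hand, pool $13,534.20 (≈ $25.7794 each)
Sep 14, sell 424: 424/525 × $13,534.20 → $10,930.47
Sep 16, sell 51: 51/101 × $2,603.73 → $1,314.75
Total COGS = $8,527.51 + $8,836.24 + $10,930.47 + $1,314.75 = $29,608.97
Ending inventory (cost pool remaining) = $1,288.98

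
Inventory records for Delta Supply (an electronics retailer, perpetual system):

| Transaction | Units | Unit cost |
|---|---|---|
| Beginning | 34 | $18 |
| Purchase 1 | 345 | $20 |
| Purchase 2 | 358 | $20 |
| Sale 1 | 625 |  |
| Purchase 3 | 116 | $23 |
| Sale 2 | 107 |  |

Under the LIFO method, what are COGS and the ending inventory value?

Sale 1 (625) [LIFO — newest first]: 358 @ $20 + 267 @ $20 = $12,500
Sale 2 (107) [LIFO — newest first]: 107 @ $23 = $2,461
Total COGS = $12,500 + $2,461 = $14,961
Ending inventory: 34 @ $18 + 78 @ $20 + 9 @ $23 = $2,379
Check: goods available $17,340 = COGS $14,961 + ending $2,379

COGS = $14,961; ending inventory = $2,379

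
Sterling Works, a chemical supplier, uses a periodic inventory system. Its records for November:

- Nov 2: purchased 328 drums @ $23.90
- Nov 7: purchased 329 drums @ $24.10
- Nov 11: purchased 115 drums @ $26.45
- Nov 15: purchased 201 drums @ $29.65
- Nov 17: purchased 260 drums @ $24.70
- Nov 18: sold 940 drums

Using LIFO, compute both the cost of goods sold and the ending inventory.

COGS = $24,188.80; ending inventory = $7,002.70

Nov 18, 940 sold [LIFO — newest first]: 260 @ $24.70 + 201 @ $29.65 + 115 @ $26.45 + 329 @ $24.10 + 35 @ $23.90 = $24,188.80
Ending inventory: 293 @ $23.90 = $7,002.70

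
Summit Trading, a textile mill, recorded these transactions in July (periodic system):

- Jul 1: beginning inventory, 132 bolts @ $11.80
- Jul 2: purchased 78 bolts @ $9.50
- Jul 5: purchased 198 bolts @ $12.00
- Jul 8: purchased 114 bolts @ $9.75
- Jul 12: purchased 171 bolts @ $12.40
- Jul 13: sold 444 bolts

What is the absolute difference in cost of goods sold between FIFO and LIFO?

$114.30

FIFO COGS: 132 @ $11.80 + 78 @ $9.50 + 198 @ $12.00 + 36 @ $9.75 = $5,025.60
LIFO COGS: 171 @ $12.40 + 114 @ $9.75 + 159 @ $12.00 = $5,139.90
Difference = |$5,025.60 − $5,139.90| = $114.30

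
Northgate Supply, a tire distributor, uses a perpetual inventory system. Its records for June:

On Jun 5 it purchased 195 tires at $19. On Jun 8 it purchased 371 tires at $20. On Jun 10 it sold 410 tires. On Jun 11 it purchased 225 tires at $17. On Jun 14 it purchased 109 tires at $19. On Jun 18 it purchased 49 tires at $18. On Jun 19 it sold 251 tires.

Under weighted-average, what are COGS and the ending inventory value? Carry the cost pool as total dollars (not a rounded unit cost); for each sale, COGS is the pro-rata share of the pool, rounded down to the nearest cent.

After Jun 5: 195 on hand, pool $3,705.00 (≈ $19.0000 each)
After Jun 8: 566 on hand, pool $11,125.00 (≈ $19.6555 each)
Jun 10, sell 410: 410/566 × $11,125.00 → $8,058.74
After Jun 11: 381 on hand, pool $6,891.26 (≈ $18.0873 each)
After Jun 14: 490 on hand, pool $8,962.26 (≈ $18.2903 each)
After Jun 18: 539 on hand, pool $9,844.26 (≈ $18.2639 each)
Jun 19, sell 251: 251/539 × $9,844.26 → $4,584.24
Total COGS = $8,058.74 + $4,584.24 = $12,642.98
Ending inventory (cost pool remaining) = $5,260.02

COGS = $12,642.98; ending inventory = $5,260.02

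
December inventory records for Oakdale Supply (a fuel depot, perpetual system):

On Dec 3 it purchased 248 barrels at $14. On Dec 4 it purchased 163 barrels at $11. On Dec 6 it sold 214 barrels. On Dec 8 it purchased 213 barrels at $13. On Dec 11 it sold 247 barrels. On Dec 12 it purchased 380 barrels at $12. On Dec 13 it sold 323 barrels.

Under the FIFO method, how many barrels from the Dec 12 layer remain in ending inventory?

220

Dec 6, 214 sold [FIFO — oldest first]: 214 @ $14 = $2,996
Dec 11, 247 sold [FIFO — oldest first]: 34 @ $14 + 163 @ $11 + 50 @ $13 = $2,919
Dec 13, 323 sold [FIFO — oldest first]: 163 @ $13 + 160 @ $12 = $4,039
Total COGS = $2,996 + $2,919 + $4,039 = $9,954
Ending inventory: 220 @ $12 = $2,640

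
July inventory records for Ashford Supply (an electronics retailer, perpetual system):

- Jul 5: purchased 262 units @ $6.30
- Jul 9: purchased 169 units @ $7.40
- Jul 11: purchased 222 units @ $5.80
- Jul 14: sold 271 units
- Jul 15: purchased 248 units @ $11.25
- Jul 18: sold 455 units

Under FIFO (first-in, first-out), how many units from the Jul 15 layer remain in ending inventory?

175

Jul 14, 271 sold [FIFO — oldest first]: 262 @ $6.30 + 9 @ $7.40 = $1,717.20
Jul 18, 455 sold [FIFO — oldest first]: 160 @ $7.40 + 222 @ $5.80 + 73 @ $11.25 = $3,292.85
Total COGS = $1,717.20 + $3,292.85 = $5,010.05
Ending inventory: 175 @ $11.25 = $1,968.75
Check: goods available $6,978.80 = COGS $5,010.05 + ending $1,968.75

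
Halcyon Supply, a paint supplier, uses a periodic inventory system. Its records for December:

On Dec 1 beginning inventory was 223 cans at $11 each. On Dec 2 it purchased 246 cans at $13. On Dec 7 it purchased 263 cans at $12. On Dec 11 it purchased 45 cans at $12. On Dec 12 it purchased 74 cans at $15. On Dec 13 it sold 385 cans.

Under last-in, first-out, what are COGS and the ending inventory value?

COGS = $4,845; ending inventory = $5,612

Dec 13, 385 sold [LIFO — newest first]: 74 @ $15 + 45 @ $12 + 263 @ $12 + 3 @ $13 = $4,845
Ending inventory: 223 @ $11 + 243 @ $13 = $5,612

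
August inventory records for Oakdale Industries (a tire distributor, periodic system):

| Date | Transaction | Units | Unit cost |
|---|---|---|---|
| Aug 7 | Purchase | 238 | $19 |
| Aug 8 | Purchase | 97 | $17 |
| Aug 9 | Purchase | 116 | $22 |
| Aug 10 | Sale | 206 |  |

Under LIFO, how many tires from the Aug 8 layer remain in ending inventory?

Aug 10, 206 sold [LIFO — newest first]: 116 @ $22 + 90 @ $17 = $4,082
Ending inventory: 238 @ $19 + 7 @ $17 = $4,641

7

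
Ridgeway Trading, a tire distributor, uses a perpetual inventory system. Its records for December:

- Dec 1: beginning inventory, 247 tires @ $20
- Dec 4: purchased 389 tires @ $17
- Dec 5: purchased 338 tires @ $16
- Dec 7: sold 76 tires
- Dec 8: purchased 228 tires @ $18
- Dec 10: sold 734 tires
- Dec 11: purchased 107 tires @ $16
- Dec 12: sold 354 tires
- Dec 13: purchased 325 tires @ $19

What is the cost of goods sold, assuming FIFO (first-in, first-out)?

Dec 7, 76 sold [FIFO — oldest first]: 76 @ $20 = $1,520
Dec 10, 734 sold [FIFO — oldest first]: 171 @ $20 + 389 @ $17 + 174 @ $16 = $12,817
Dec 12, 354 sold [FIFO — oldest first]: 164 @ $16 + 190 @ $18 = $6,044
Total COGS = $1,520 + $12,817 + $6,044 = $20,381
Ending inventory: 38 @ $18 + 107 @ $16 + 325 @ $19 = $8,571
Check: goods available $28,952 = COGS $20,381 + ending $8,571

COGS = $20,381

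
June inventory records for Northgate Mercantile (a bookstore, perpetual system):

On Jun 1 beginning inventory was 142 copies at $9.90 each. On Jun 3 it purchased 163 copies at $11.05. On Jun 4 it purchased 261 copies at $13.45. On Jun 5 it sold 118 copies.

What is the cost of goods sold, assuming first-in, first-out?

COGS = $1,168.20

Jun 5, 118 sold [FIFO — oldest first]: 118 @ $9.90 = $1,168.20
Ending inventory: 24 @ $9.90 + 163 @ $11.05 + 261 @ $13.45 = $5,549.20
Check: goods available $6,717.40 = COGS $1,168.20 + ending $5,549.20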